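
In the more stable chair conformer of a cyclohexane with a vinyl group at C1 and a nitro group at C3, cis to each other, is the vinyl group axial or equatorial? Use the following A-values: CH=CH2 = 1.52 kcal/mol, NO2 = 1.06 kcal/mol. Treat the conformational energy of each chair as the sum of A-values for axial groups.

equatorial

C1 and C3 have the same parity, so for the cis isomer the two substituents are e,e in one chair and a,a in the other.
Chair I (vinyl axial, nitro axial): E = 2.58 kcal/mol.
Chair II (vinyl equatorial, nitro equatorial): E = 0.00 kcal/mol.
Chair II is the more stable (lower-energy) conformer, and in that chair the vinyl group is equatorial.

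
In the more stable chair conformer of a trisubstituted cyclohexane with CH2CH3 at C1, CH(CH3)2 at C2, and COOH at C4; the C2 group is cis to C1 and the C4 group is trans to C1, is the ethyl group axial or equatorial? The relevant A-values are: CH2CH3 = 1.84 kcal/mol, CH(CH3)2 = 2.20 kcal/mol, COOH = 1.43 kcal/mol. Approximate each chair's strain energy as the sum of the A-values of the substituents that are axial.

equatorial

Chair I (ethyl axial, isopropyl equatorial, carboxyl axial): E = 3.27 kcal/mol.
Chair II (ethyl equatorial, isopropyl axial, carboxyl equatorial): E = 2.20 kcal/mol.
Chair II is the more stable (lower-energy) conformer, and in that chair the ethyl group is equatorial.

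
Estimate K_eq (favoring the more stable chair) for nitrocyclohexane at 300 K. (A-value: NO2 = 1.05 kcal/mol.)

One chair has the nitro group axial (E = 1.05 kcal/mol) and the other has it equatorial (E = 0).
ΔG = 1.05 kcal/mol between the two chairs.
K = exp(ΔG/RT) with R = 1.987×10⁻³ kcal mol⁻¹ K⁻¹ and T = 300 K gives K ≈ 5.82.

K ≈ 5.82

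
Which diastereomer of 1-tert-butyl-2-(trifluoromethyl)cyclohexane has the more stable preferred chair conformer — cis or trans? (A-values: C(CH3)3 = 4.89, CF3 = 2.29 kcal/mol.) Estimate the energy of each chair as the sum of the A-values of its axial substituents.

trans

At 1,2 positions (parity opposite): cis → (a,e or e,a); trans → (e,e or a,a).
Best chair for cis: E = 2.29 kcal/mol; best chair for trans: E = 0.00 kcal/mol.
The trans isomer is lower by 2.29 kcal/mol.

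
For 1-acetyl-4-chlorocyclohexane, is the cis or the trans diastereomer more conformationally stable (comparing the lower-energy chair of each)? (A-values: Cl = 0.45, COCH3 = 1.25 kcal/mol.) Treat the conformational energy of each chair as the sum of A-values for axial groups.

trans

At 1,4 positions (parity opposite): cis → (a,e or e,a); trans → (e,e or a,a).
Best chair for cis: E = 0.45 kcal/mol; best chair for trans: E = 0.00 kcal/mol.
The trans isomer is lower by 0.45 kcal/mol.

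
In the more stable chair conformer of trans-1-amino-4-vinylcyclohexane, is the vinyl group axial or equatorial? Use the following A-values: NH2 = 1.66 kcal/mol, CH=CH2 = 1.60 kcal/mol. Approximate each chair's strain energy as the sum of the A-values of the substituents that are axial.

C1 and C4 have opposite parity, so for the trans isomer the two substituents are e,e in one chair and a,a in the other.
Chair I (amino axial, vinyl axial): E = 3.26 kcal/mol.
Chair II (amino equatorial, vinyl equatorial): E = 0.00 kcal/mol.
Chair II is the more stable (lower-energy) conformer, and in that chair the vinyl group is equatorial.

equatorial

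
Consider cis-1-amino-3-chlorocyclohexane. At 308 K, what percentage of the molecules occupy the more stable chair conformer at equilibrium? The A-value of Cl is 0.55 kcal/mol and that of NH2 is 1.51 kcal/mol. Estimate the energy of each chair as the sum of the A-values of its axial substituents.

C1 and C3 have the same parity, so for the cis isomer the two substituents are e,e in one chair and a,a in the other.
Chair I (chloro axial, amino axial): E = 2.06 kcal/mol; chair II (chloro equatorial, amino equatorial): E = 0.00 kcal/mol.
ΔG = 2.06 kcal/mol between the two chairs.
K = exp(ΔG/RT) with R = 1.987×10⁻³ kcal mol⁻¹ K⁻¹ and T = 308 K gives K ≈ 29.
Fraction in the lower-energy chair = K/(K+1) = 96.7%.

96.7%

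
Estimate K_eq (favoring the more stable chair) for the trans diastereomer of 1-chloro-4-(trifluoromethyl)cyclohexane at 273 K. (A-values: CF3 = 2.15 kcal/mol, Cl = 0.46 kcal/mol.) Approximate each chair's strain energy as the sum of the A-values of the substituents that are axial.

C1 and C4 have opposite parity, so for the trans isomer the two substituents are e,e in one chair and a,a in the other.
Chair I (trifluoromethyl axial, chloro axial): E = 2.61 kcal/mol; chair II (trifluoromethyl equatorial, chloro equatorial): E = 0.00 kcal/mol.
ΔG = 2.61 kcal/mol between the two chairs.
K = exp(ΔG/RT) with R = 1.987×10⁻³ kcal mol⁻¹ K⁻¹ and T = 273 K gives K ≈ 123.

K ≈ 123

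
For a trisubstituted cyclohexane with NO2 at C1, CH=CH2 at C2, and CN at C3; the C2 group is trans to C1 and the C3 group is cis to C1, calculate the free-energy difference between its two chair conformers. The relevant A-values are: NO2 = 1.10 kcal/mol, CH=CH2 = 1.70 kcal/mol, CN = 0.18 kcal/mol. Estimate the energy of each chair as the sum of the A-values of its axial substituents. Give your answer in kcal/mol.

Chair I (nitro axial, vinyl axial, cyano axial): E = 2.98 kcal/mol.
Chair II (nitro equatorial, vinyl equatorial, cyano equatorial): E = 0.00 kcal/mol.
ΔE = 2.98 − 0.00 = 2.98 kcal/mol; chair II is more stable.

2.98 kcal/mol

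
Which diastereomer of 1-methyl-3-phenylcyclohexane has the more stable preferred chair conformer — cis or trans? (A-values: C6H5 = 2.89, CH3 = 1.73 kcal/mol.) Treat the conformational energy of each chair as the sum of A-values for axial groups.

cis

At 1,3 positions (parity same): cis → (e,e or a,a); trans → (a,e or e,a).
Best chair for cis: E = 0.00 kcal/mol; best chair for trans: E = 1.73 kcal/mol.
The cis isomer is lower by 1.73 kcal/mol.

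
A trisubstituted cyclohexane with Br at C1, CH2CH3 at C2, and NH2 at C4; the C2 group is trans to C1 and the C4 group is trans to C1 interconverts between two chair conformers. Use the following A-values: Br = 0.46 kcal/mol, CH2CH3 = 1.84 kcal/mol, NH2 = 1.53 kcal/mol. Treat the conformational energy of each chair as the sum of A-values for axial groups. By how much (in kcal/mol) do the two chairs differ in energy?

Chair I (bromo axial, ethyl axial, amino axial): E = 3.83 kcal/mol.
Chair II (bromo equatorial, ethyl equatorial, amino equatorial): E = 0.00 kcal/mol.
ΔE = 3.83 − 0.00 = 3.83 kcal/mol; chair II is more stable.

3.83 kcal/mol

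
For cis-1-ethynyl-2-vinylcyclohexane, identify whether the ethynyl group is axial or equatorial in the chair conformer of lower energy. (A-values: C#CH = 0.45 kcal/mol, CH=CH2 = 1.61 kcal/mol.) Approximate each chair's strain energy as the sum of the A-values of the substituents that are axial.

C1 and C2 have opposite parity, so for the cis isomer the two substituents are one axial and one equatorial in each chair.
Chair I (ethynyl axial, vinyl equatorial): E = 0.45 kcal/mol.
Chair II (ethynyl equatorial, vinyl axial): E = 1.61 kcal/mol.
Chair I is the more stable (lower-energy) conformer, and in that chair the ethynyl group is axial.

axial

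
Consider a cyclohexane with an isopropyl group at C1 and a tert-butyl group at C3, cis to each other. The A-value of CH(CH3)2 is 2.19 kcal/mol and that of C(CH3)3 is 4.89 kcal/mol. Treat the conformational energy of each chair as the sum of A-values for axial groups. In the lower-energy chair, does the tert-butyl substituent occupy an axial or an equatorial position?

C1 and C3 have the same parity, so for the cis isomer the two substituents are e,e in one chair and a,a in the other.
Chair I (isopropyl axial, tert-butyl axial): E = 7.08 kcal/mol.
Chair II (isopropyl equatorial, tert-butyl equatorial): E = 0.00 kcal/mol.
Chair II is the more stable (lower-energy) conformer, and in that chair the tert-butyl group is equatorial.

equatorial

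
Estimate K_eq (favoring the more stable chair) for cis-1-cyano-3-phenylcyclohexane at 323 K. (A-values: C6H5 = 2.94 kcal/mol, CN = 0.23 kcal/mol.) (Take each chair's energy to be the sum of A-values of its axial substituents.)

K ≈ 140

C1 and C3 have the same parity, so for the cis isomer the two substituents are e,e in one chair and a,a in the other.
Chair I (phenyl axial, cyano axial): E = 3.17 kcal/mol; chair II (phenyl equatorial, cyano equatorial): E = 0.00 kcal/mol.
ΔG = 3.17 kcal/mol between the two chairs.
K = exp(ΔG/RT) with R = 1.987×10⁻³ kcal mol⁻¹ K⁻¹ and T = 323 K gives K ≈ 140.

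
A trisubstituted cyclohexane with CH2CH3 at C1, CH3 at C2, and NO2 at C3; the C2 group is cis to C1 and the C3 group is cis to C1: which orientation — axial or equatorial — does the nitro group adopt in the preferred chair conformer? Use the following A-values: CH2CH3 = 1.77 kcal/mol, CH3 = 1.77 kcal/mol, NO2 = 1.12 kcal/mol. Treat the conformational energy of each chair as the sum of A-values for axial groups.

Chair I (ethyl axial, methyl equatorial, nitro axial): E = 2.89 kcal/mol.
Chair II (ethyl equatorial, methyl axial, nitro equatorial): E = 1.77 kcal/mol.
Chair II is the more stable (lower-energy) conformer, and in that chair the nitro group is equatorial.

equatorial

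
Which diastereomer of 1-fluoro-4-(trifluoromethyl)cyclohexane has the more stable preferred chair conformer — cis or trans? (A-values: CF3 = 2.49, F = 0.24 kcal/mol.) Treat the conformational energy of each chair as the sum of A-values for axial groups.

trans

At 1,4 positions (parity opposite): cis → (a,e or e,a); trans → (e,e or a,a).
Best chair for cis: E = 0.24 kcal/mol; best chair for trans: E = 0.00 kcal/mol.
The trans isomer is lower by 0.24 kcal/mol.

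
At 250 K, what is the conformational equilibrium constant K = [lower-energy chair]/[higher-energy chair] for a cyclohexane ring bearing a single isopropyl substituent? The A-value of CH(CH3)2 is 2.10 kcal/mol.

One chair has the isopropyl group axial (E = 2.10 kcal/mol) and the other has it equatorial (E = 0).
ΔG = 2.10 kcal/mol between the two chairs.
K = exp(ΔG/RT) with R = 1.987×10⁻³ kcal mol⁻¹ K⁻¹ and T = 250 K gives K ≈ 68.5.

K ≈ 68.5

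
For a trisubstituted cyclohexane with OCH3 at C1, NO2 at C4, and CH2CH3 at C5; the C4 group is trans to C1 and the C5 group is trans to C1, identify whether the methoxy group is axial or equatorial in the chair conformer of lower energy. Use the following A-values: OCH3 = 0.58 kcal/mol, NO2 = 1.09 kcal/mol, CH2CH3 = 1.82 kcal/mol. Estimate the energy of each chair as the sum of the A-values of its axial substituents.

axial

Chair I (methoxy axial, nitro axial, ethyl equatorial): E = 1.67 kcal/mol.
Chair II (methoxy equatorial, nitro equatorial, ethyl axial): E = 1.82 kcal/mol.
Chair I is the more stable (lower-energy) conformer, and in that chair the methoxy group is axial.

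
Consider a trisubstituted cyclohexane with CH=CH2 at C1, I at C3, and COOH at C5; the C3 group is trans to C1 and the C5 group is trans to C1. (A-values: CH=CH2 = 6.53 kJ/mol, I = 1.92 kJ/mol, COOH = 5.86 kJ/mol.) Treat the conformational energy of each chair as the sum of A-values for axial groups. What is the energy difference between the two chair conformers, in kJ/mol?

1.25 kJ/mol

Chair I (vinyl axial, iodo equatorial, carboxyl equatorial): E = 6.53 kJ/mol.
Chair II (vinyl equatorial, iodo axial, carboxyl axial): E = 7.78 kJ/mol.
ΔE = 7.78 − 6.53 = 1.25 kJ/mol; chair I is more stable.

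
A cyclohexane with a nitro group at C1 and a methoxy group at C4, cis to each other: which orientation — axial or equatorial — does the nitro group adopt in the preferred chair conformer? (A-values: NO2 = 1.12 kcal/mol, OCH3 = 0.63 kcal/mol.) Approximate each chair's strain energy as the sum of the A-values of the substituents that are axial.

C1 and C4 have opposite parity, so for the cis isomer the two substituents are one axial and one equatorial in each chair.
Chair I (nitro axial, methoxy equatorial): E = 1.12 kcal/mol.
Chair II (nitro equatorial, methoxy axial): E = 0.63 kcal/mol.
Chair II is the more stable (lower-energy) conformer, and in that chair the nitro group is equatorial.

equatorial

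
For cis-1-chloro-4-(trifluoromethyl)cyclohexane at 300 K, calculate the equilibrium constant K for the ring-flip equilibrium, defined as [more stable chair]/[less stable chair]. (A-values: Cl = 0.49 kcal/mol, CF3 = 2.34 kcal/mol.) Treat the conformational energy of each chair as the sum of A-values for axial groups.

K ≈ 22.3

C1 and C4 have opposite parity, so for the cis isomer the two substituents are one axial and one equatorial in each chair.
Chair I (chloro axial, trifluoromethyl equatorial): E = 0.49 kcal/mol; chair II (chloro equatorial, trifluoromethyl axial): E = 2.34 kcal/mol.
ΔG = 1.85 kcal/mol between the two chairs.
K = exp(ΔG/RT) with R = 1.987×10⁻³ kcal mol⁻¹ K⁻¹ and T = 300 K gives K ≈ 22.3.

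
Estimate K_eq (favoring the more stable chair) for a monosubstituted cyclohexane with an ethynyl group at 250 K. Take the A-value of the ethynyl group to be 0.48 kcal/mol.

K ≈ 2.63

One chair has the ethynyl group axial (E = 0.48 kcal/mol) and the other has it equatorial (E = 0).
ΔG = 0.48 kcal/mol between the two chairs.
K = exp(ΔG/RT) with R = 1.987×10⁻³ kcal mol⁻¹ K⁻¹ and T = 250 K gives K ≈ 2.63.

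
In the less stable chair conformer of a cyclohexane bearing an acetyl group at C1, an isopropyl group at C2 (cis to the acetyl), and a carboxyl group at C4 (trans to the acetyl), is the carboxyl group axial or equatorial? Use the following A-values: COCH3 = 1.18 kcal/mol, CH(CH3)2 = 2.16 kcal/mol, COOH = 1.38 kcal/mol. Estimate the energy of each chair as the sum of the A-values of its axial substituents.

Chair I (acetyl axial, isopropyl equatorial, carboxyl axial): E = 2.56 kcal/mol.
Chair II (acetyl equatorial, isopropyl axial, carboxyl equatorial): E = 2.16 kcal/mol.
Chair I is the less stable (higher-energy) conformer, and in that chair the carboxyl group is axial.

axial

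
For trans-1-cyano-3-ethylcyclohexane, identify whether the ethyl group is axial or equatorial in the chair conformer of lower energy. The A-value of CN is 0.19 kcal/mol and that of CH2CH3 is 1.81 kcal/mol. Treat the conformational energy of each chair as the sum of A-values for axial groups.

C1 and C3 have the same parity, so for the trans isomer the two substituents are one axial and one equatorial in each chair.
Chair I (cyano axial, ethyl equatorial): E = 0.19 kcal/mol.
Chair II (cyano equatorial, ethyl axial): E = 1.81 kcal/mol.
Chair I is the more stable (lower-energy) conformer, and in that chair the ethyl group is equatorial.

equatorial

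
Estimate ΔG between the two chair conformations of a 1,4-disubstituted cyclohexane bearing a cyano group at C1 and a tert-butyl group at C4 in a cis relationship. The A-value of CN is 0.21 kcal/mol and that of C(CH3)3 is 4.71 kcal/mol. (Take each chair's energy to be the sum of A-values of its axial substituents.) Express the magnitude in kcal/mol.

C1 and C4 have opposite parity, so for the cis isomer the two substituents are one axial and one equatorial in each chair.
Chair I (cyano axial, tert-butyl equatorial): E = 0.21 kcal/mol.
Chair II (cyano equatorial, tert-butyl axial): E = 4.71 kcal/mol.
ΔE = 4.71 − 0.21 = 4.50 kcal/mol; chair I is more stable.

4.50 kcal/mol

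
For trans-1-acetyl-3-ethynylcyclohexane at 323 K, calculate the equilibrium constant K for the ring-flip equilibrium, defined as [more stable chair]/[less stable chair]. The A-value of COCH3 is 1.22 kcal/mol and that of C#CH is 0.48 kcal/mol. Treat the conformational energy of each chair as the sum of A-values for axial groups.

C1 and C3 have the same parity, so for the trans isomer the two substituents are one axial and one equatorial in each chair.
Chair I (acetyl axial, ethynyl equatorial): E = 1.22 kcal/mol; chair II (acetyl equatorial, ethynyl axial): E = 0.48 kcal/mol.
ΔG = 0.74 kcal/mol between the two chairs.
K = exp(ΔG/RT) with R = 1.987×10⁻³ kcal mol⁻¹ K⁻¹ and T = 323 K gives K ≈ 3.17.

K ≈ 3.17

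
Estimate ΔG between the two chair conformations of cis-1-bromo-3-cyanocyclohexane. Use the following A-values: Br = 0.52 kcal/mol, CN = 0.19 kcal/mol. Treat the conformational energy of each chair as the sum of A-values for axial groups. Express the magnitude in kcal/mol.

0.71 kcal/mol

C1 and C3 have the same parity, so for the cis isomer the two substituents are e,e in one chair and a,a in the other.
Chair I (bromo axial, cyano axial): E = 0.71 kcal/mol.
Chair II (bromo equatorial, cyano equatorial): E = 0.00 kcal/mol.
ΔE = 0.71 − 0.00 = 0.71 kcal/mol; chair II is more stable.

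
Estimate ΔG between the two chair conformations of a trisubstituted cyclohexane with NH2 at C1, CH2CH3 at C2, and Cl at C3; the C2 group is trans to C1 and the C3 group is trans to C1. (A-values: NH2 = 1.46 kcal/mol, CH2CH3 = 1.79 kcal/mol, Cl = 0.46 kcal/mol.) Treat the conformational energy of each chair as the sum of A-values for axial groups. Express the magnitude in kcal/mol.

2.79 kcal/mol

Chair I (amino axial, ethyl axial, chloro equatorial): E = 3.25 kcal/mol.
Chair II (amino equatorial, ethyl equatorial, chloro axial): E = 0.46 kcal/mol.
ΔE = 3.25 − 0.46 = 2.79 kcal/mol; chair II is more stable.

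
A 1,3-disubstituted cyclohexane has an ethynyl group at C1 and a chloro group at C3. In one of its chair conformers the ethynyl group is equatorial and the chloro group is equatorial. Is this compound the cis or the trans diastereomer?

cis

C1 and C3 have the same parity, so their axial bonds point in the same direction.
With same-parity carbons, two substituents on the same face are both axial or both equatorial; opposite faces give one of each.
Here the groups are equatorial/equatorial → same face → cis.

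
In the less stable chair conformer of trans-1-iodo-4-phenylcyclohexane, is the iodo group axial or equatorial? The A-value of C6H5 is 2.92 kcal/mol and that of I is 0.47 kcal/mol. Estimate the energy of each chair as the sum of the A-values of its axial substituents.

C1 and C4 have opposite parity, so for the trans isomer the two substituents are e,e in one chair and a,a in the other.
Chair I (phenyl axial, iodo axial): E = 3.39 kcal/mol.
Chair II (phenyl equatorial, iodo equatorial): E = 0.00 kcal/mol.
Chair I is the less stable (higher-energy) conformer, and in that chair the iodo group is axial.

axial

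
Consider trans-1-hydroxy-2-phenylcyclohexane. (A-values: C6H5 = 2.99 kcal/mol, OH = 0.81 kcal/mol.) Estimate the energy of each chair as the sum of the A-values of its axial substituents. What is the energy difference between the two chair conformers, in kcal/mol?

C1 and C2 have opposite parity, so for the trans isomer the two substituents are e,e in one chair and a,a in the other.
Chair I (phenyl axial, hydroxyl axial): E = 3.80 kcal/mol.
Chair II (phenyl equatorial, hydroxyl equatorial): E = 0.00 kcal/mol.
ΔE = 3.80 − 0.00 = 3.80 kcal/mol; chair II is more stable.

3.80 kcal/mol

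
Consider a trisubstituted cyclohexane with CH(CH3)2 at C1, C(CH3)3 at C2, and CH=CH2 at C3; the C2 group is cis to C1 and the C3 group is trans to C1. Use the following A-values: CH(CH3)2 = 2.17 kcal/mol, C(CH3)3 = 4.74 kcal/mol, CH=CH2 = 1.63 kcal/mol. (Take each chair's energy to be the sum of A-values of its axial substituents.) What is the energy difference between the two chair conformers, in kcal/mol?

4.20 kcal/mol

Chair I (isopropyl axial, tert-butyl equatorial, vinyl equatorial): E = 2.17 kcal/mol.
Chair II (isopropyl equatorial, tert-butyl axial, vinyl axial): E = 6.37 kcal/mol.
ΔE = 6.37 − 2.17 = 4.20 kcal/mol; chair I is more stable.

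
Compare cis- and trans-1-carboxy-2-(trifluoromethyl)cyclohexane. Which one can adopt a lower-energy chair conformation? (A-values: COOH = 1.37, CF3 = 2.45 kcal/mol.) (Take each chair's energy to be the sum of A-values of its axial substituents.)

At 1,2 positions (parity opposite): cis → (a,e or e,a); trans → (e,e or a,a).
Best chair for cis: E = 1.37 kcal/mol; best chair for trans: E = 0.00 kcal/mol.
The trans isomer is lower by 1.37 kcal/mol.

trans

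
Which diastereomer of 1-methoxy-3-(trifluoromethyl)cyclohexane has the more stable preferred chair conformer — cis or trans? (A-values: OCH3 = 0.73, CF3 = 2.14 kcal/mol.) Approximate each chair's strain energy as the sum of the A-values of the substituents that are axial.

cis

At 1,3 positions (parity same): cis → (e,e or a,a); trans → (a,e or e,a).
Best chair for cis: E = 0.00 kcal/mol; best chair for trans: E = 0.73 kcal/mol.
The cis isomer is lower by 0.73 kcal/mol.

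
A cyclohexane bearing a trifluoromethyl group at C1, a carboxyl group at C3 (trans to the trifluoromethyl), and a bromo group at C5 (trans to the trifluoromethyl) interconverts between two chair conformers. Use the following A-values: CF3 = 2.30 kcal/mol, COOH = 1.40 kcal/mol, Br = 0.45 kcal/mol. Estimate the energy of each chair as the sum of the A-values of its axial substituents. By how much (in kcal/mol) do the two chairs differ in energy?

Chair I (trifluoromethyl axial, carboxyl equatorial, bromo equatorial): E = 2.30 kcal/mol.
Chair II (trifluoromethyl equatorial, carboxyl axial, bromo axial): E = 1.85 kcal/mol.
ΔE = 2.30 − 1.85 = 0.45 kcal/mol; chair II is more stable.

0.45 kcal/mol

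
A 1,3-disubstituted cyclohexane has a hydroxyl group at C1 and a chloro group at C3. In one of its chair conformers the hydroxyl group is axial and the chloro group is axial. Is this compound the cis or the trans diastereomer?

cis

C1 and C3 have the same parity, so their axial bonds point in the same direction.
With same-parity carbons, two substituents on the same face are both axial or both equatorial; opposite faces give one of each.
Here the groups are axial/axial → same face → cis.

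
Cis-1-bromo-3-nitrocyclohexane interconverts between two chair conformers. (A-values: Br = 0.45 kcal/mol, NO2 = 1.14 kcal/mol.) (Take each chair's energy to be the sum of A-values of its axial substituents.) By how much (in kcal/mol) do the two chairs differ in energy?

C1 and C3 have the same parity, so for the cis isomer the two substituents are e,e in one chair and a,a in the other.
Chair I (bromo axial, nitro axial): E = 1.59 kcal/mol.
Chair II (bromo equatorial, nitro equatorial): E = 0.00 kcal/mol.
ΔE = 1.59 − 0.00 = 1.59 kcal/mol; chair II is more stable.

1.59 kcal/mol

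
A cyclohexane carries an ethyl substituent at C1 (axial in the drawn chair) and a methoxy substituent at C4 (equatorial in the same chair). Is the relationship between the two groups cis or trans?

C1 and C4 have opposite parity, so their axial bonds point in opposite directions.
With opposite-parity carbons, two substituents on the same face are one axial and one equatorial; opposite faces give both axial or both equatorial.
Here the groups are axial/equatorial → same face → cis.

cis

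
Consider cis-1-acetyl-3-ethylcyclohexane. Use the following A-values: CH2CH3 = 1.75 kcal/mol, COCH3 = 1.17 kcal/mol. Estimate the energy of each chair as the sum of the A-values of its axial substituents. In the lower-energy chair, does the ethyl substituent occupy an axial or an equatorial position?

C1 and C3 have the same parity, so for the cis isomer the two substituents are e,e in one chair and a,a in the other.
Chair I (ethyl axial, acetyl axial): E = 2.92 kcal/mol.
Chair II (ethyl equatorial, acetyl equatorial): E = 0.00 kcal/mol.
Chair II is the more stable (lower-energy) conformer, and in that chair the ethyl group is equatorial.

equatorial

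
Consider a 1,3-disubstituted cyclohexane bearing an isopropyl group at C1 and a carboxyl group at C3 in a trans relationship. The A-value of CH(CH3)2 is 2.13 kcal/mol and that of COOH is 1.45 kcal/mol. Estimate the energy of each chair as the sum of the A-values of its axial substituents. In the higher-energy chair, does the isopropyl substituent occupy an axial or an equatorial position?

axial

C1 and C3 have the same parity, so for the trans isomer the two substituents are one axial and one equatorial in each chair.
Chair I (isopropyl axial, carboxyl equatorial): E = 2.13 kcal/mol.
Chair II (isopropyl equatorial, carboxyl axial): E = 1.45 kcal/mol.
Chair I is the less stable (higher-energy) conformer, and in that chair the isopropyl group is axial.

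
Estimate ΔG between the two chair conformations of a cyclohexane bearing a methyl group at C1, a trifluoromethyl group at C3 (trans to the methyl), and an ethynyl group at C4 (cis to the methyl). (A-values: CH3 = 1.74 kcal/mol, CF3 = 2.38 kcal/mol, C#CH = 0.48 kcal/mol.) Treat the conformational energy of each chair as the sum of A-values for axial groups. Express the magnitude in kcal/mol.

Chair I (methyl axial, trifluoromethyl equatorial, ethynyl equatorial): E = 1.74 kcal/mol.
Chair II (methyl equatorial, trifluoromethyl axial, ethynyl axial): E = 2.86 kcal/mol.
ΔE = 2.86 − 1.74 = 1.12 kcal/mol; chair I is more stable.

1.12 kcal/mol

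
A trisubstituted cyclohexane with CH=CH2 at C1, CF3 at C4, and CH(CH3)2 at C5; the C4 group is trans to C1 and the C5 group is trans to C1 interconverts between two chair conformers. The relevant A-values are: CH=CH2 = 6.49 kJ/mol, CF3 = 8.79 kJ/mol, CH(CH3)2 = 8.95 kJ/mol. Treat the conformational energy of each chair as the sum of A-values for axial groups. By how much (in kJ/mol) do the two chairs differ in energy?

6.33 kJ/mol

Chair I (vinyl axial, trifluoromethyl axial, isopropyl equatorial): E = 15.28 kJ/mol.
Chair II (vinyl equatorial, trifluoromethyl equatorial, isopropyl axial): E = 8.95 kJ/mol.
ΔE = 15.28 − 8.95 = 6.33 kJ/mol; chair II is more stable.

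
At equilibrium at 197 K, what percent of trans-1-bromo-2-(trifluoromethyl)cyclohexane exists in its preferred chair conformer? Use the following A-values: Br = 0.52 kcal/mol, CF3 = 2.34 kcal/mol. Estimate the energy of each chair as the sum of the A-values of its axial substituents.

99.9%

C1 and C2 have opposite parity, so for the trans isomer the two substituents are e,e in one chair and a,a in the other.
Chair I (bromo axial, trifluoromethyl axial): E = 2.86 kcal/mol; chair II (bromo equatorial, trifluoromethyl equatorial): E = 0.00 kcal/mol.
ΔG = 2.86 kcal/mol between the two chairs.
K = exp(ΔG/RT) with R = 1.987×10⁻³ kcal mol⁻¹ K⁻¹ and T = 197 K gives K ≈ 1.49e+03.
Fraction in the lower-energy chair = K/(K+1) = 99.9%.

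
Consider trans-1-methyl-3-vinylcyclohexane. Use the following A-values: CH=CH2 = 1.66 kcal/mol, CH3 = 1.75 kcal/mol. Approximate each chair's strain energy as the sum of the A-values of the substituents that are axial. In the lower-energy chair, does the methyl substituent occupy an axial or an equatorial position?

equatorial

C1 and C3 have the same parity, so for the trans isomer the two substituents are one axial and one equatorial in each chair.
Chair I (vinyl axial, methyl equatorial): E = 1.66 kcal/mol.
Chair II (vinyl equatorial, methyl axial): E = 1.75 kcal/mol.
Chair I is the more stable (lower-energy) conformer, and in that chair the methyl group is equatorial.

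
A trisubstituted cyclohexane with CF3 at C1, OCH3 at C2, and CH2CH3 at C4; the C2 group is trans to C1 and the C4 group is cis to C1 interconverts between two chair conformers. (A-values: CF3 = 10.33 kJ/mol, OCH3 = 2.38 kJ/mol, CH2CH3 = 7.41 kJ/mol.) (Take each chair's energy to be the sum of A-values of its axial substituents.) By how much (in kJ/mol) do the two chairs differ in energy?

Chair I (trifluoromethyl axial, methoxy axial, ethyl equatorial): E = 12.71 kJ/mol.
Chair II (trifluoromethyl equatorial, methoxy equatorial, ethyl axial): E = 7.41 kJ/mol.
ΔE = 12.71 − 7.41 = 5.30 kJ/mol; chair II is more stable.

5.30 kJ/mol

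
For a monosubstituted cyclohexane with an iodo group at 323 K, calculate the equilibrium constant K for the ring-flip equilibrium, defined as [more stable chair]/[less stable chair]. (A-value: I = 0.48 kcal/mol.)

One chair has the iodo group axial (E = 0.48 kcal/mol) and the other has it equatorial (E = 0).
ΔG = 0.48 kcal/mol between the two chairs.
K = exp(ΔG/RT) with R = 1.987×10⁻³ kcal mol⁻¹ K⁻¹ and T = 323 K gives K ≈ 2.11.

K ≈ 2.11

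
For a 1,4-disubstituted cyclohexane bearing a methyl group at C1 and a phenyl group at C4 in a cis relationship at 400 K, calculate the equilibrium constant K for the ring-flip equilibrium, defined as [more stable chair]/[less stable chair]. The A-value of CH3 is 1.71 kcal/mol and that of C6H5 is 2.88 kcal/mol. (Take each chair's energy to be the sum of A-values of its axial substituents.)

K ≈ 4.36

C1 and C4 have opposite parity, so for the cis isomer the two substituents are one axial and one equatorial in each chair.
Chair I (methyl axial, phenyl equatorial): E = 1.71 kcal/mol; chair II (methyl equatorial, phenyl axial): E = 2.88 kcal/mol.
ΔG = 1.17 kcal/mol between the two chairs.
K = exp(ΔG/RT) with R = 1.987×10⁻³ kcal mol⁻¹ K⁻¹ and T = 400 K gives K ≈ 4.36.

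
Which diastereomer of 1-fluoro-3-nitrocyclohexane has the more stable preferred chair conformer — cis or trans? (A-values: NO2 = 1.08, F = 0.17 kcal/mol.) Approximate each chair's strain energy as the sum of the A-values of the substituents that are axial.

cis

At 1,3 positions (parity same): cis → (e,e or a,a); trans → (a,e or e,a).
Best chair for cis: E = 0.00 kcal/mol; best chair for trans: E = 0.17 kcal/mol.
The cis isomer is lower by 0.17 kcal/mol.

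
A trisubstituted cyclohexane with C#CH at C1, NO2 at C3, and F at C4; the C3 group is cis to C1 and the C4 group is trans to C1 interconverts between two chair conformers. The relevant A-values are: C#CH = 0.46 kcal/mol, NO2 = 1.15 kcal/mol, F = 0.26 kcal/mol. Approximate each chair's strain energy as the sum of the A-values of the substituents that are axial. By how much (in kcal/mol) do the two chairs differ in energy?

Chair I (ethynyl axial, nitro axial, fluoro axial): E = 1.87 kcal/mol.
Chair II (ethynyl equatorial, nitro equatorial, fluoro equatorial): E = 0.00 kcal/mol.
ΔE = 1.87 − 0.00 = 1.87 kcal/mol; chair II is more stable.

1.87 kcal/mol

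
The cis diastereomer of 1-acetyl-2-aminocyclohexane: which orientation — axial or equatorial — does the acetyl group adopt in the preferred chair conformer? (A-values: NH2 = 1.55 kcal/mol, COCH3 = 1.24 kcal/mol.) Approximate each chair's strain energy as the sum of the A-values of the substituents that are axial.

axial

C1 and C2 have opposite parity, so for the cis isomer the two substituents are one axial and one equatorial in each chair.
Chair I (amino axial, acetyl equatorial): E = 1.55 kcal/mol.
Chair II (amino equatorial, acetyl axial): E = 1.24 kcal/mol.
Chair II is the more stable (lower-energy) conformer, and in that chair the acetyl group is axial.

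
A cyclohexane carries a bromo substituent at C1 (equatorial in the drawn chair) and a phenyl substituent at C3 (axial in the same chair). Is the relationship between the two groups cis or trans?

trans

C1 and C3 have the same parity, so their axial bonds point in the same direction.
With same-parity carbons, two substituents on the same face are both axial or both equatorial; opposite faces give one of each.
Here the groups are equatorial/axial → opposite face → trans.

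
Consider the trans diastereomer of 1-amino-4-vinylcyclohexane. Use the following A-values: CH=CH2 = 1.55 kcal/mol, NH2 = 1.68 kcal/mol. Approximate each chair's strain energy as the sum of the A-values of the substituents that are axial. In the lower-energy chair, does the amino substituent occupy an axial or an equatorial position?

equatorial

C1 and C4 have opposite parity, so for the trans isomer the two substituents are e,e in one chair and a,a in the other.
Chair I (vinyl axial, amino axial): E = 3.23 kcal/mol.
Chair II (vinyl equatorial, amino equatorial): E = 0.00 kcal/mol.
Chair II is the more stable (lower-energy) conformer, and in that chair the amino group is equatorial.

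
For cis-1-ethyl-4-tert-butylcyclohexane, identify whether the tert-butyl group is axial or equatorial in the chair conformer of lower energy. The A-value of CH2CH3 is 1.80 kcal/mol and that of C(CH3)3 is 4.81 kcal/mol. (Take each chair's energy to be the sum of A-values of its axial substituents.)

equatorial

C1 and C4 have opposite parity, so for the cis isomer the two substituents are one axial and one equatorial in each chair.
Chair I (ethyl axial, tert-butyl equatorial): E = 1.80 kcal/mol.
Chair II (ethyl equatorial, tert-butyl axial): E = 4.81 kcal/mol.
Chair I is the more stable (lower-energy) conformer, and in that chair the tert-butyl group is equatorial.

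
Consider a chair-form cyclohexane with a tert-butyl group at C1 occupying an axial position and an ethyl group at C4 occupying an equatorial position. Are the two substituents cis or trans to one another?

cis

C1 and C4 have opposite parity, so their axial bonds point in opposite directions.
With opposite-parity carbons, two substituents on the same face are one axial and one equatorial; opposite faces give both axial or both equatorial.
Here the groups are axial/equatorial → same face → cis.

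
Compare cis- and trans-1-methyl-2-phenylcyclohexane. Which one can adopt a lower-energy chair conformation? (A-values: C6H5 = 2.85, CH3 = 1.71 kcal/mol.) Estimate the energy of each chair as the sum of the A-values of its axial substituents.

At 1,2 positions (parity opposite): cis → (a,e or e,a); trans → (e,e or a,a).
Best chair for cis: E = 1.71 kcal/mol; best chair for trans: E = 0.00 kcal/mol.
The trans isomer is lower by 1.71 kcal/mol.

trans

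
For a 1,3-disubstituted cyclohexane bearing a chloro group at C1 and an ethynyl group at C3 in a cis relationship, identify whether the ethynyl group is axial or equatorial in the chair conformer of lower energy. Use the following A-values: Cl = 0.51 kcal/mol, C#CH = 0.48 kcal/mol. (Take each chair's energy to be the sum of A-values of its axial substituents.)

equatorial

C1 and C3 have the same parity, so for the cis isomer the two substituents are e,e in one chair and a,a in the other.
Chair I (chloro axial, ethynyl axial): E = 0.99 kcal/mol.
Chair II (chloro equatorial, ethynyl equatorial): E = 0.00 kcal/mol.
Chair II is the more stable (lower-energy) conformer, and in that chair the ethynyl group is equatorial.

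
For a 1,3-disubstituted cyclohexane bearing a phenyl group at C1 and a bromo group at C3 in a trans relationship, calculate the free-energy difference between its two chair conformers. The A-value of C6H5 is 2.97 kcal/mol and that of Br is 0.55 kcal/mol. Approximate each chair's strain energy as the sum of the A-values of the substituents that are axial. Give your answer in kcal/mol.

C1 and C3 have the same parity, so for the trans isomer the two substituents are one axial and one equatorial in each chair.
Chair I (phenyl axial, bromo equatorial): E = 2.97 kcal/mol.
Chair II (phenyl equatorial, bromo axial): E = 0.55 kcal/mol.
ΔE = 2.97 − 0.55 = 2.42 kcal/mol; chair II is more stable.

2.42 kcal/mol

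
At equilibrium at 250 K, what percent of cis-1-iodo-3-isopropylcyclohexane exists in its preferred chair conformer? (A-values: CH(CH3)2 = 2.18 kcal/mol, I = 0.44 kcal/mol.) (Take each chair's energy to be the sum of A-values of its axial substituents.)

C1 and C3 have the same parity, so for the cis isomer the two substituents are e,e in one chair and a,a in the other.
Chair I (isopropyl axial, iodo axial): E = 2.62 kcal/mol; chair II (isopropyl equatorial, iodo equatorial): E = 0.00 kcal/mol.
ΔG = 2.62 kcal/mol between the two chairs.
K = exp(ΔG/RT) with R = 1.987×10⁻³ kcal mol⁻¹ K⁻¹ and T = 250 K gives K ≈ 195.
Fraction in the lower-energy chair = K/(K+1) = 99.5%.

99.5%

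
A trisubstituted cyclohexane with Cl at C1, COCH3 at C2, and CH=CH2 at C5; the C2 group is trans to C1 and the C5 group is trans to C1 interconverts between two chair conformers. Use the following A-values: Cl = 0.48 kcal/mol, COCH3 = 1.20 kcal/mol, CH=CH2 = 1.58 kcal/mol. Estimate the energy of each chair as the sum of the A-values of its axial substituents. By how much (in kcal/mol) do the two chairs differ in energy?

Chair I (chloro axial, acetyl axial, vinyl equatorial): E = 1.68 kcal/mol.
Chair II (chloro equatorial, acetyl equatorial, vinyl axial): E = 1.58 kcal/mol.
ΔE = 1.68 − 1.58 = 0.10 kcal/mol; chair II is more stable.

0.10 kcal/mol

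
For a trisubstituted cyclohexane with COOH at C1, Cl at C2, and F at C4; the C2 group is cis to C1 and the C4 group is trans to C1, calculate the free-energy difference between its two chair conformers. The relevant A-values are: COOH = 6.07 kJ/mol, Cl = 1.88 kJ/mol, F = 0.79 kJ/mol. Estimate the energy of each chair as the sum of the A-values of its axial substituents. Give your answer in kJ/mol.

Chair I (carboxyl axial, chloro equatorial, fluoro axial): E = 6.86 kJ/mol.
Chair II (carboxyl equatorial, chloro axial, fluoro equatorial): E = 1.88 kJ/mol.
ΔE = 6.86 − 1.88 = 4.98 kJ/mol; chair II is more stable.

4.98 kJ/mol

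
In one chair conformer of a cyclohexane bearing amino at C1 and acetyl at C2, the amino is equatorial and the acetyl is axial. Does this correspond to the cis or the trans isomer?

C1 and C2 have opposite parity, so their axial bonds point in opposite directions.
With opposite-parity carbons, two substituents on the same face are one axial and one equatorial; opposite faces give both axial or both equatorial.
Here the groups are equatorial/axial → same face → cis.

cis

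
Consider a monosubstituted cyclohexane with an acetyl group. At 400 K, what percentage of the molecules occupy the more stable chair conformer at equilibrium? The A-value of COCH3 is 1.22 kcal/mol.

82.3%

One chair has the acetyl group axial (E = 1.22 kcal/mol) and the other has it equatorial (E = 0).
ΔG = 1.22 kcal/mol between the two chairs.
K = exp(ΔG/RT) with R = 1.987×10⁻³ kcal mol⁻¹ K⁻¹ and T = 400 K gives K ≈ 4.64.
Fraction in the lower-energy chair = K/(K+1) = 82.3%.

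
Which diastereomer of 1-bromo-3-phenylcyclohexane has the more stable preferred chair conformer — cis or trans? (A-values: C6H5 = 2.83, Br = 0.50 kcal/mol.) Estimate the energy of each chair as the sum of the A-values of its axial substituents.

cis

At 1,3 positions (parity same): cis → (e,e or a,a); trans → (a,e or e,a).
Best chair for cis: E = 0.00 kcal/mol; best chair for trans: E = 0.50 kcal/mol.
The cis isomer is lower by 0.50 kcal/mol.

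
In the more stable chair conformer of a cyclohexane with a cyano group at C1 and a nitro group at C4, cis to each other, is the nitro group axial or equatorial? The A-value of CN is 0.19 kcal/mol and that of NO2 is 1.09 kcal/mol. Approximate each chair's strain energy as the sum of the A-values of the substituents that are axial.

equatorial

C1 and C4 have opposite parity, so for the cis isomer the two substituents are one axial and one equatorial in each chair.
Chair I (cyano axial, nitro equatorial): E = 0.19 kcal/mol.
Chair II (cyano equatorial, nitro axial): E = 1.09 kcal/mol.
Chair I is the more stable (lower-energy) conformer, and in that chair the nitro group is equatorial.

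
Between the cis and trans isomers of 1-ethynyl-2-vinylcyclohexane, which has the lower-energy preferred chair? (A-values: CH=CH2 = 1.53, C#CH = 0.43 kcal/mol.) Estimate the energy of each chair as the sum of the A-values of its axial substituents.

At 1,2 positions (parity opposite): cis → (a,e or e,a); trans → (e,e or a,a).
Best chair for cis: E = 0.43 kcal/mol; best chair for trans: E = 0.00 kcal/mol.
The trans isomer is lower by 0.43 kcal/mol.

trans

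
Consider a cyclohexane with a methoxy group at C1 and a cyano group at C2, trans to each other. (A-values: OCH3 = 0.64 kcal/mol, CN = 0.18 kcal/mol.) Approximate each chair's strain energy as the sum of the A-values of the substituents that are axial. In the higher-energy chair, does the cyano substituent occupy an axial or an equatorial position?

C1 and C2 have opposite parity, so for the trans isomer the two substituents are e,e in one chair and a,a in the other.
Chair I (methoxy axial, cyano axial): E = 0.82 kcal/mol.
Chair II (methoxy equatorial, cyano equatorial): E = 0.00 kcal/mol.
Chair I is the less stable (higher-energy) conformer, and in that chair the cyano group is axial.

axial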